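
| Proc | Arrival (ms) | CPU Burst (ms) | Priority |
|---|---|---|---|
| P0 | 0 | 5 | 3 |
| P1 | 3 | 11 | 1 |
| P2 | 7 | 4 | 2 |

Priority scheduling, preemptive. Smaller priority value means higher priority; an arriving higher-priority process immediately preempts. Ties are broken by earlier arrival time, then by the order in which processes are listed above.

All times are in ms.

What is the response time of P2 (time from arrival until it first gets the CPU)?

7

Schedule: | P0 0-3 | P1 3-14 | P2 14-18 | P0 18-20 |
Completion: P0=20  P1=14  P2=18
Response(P2) = first start − arrival = 14 − 7 = 7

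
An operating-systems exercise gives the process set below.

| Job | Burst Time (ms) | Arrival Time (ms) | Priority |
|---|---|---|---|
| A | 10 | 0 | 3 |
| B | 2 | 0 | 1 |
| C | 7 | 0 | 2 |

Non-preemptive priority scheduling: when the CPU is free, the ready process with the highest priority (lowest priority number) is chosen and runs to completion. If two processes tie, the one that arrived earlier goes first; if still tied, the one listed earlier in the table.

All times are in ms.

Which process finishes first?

Schedule: | B 0-2 | C 2-9 | A 9-19 |
Completion: A=19  B=2  C=9
Finish order: B → C → A

B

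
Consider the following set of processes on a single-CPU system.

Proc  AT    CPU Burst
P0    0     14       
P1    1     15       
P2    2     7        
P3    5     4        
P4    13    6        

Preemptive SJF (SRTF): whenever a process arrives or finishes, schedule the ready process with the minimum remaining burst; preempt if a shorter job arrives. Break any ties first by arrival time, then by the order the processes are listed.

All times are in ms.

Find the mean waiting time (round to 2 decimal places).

10.20

Gantt: | P0 0-2 | P2 2-9 | P3 9-13 | P4 13-19 | P0 19-31 | P1 31-46 |
Completion: P0=31  P1=46  P2=9  P3=13  P4=19
Waiting times: P0=17, P1=30, P2=0, P3=4, P4=0
Average waiting = (17+30+0+4+0) / 5 = 51/5 = 10.20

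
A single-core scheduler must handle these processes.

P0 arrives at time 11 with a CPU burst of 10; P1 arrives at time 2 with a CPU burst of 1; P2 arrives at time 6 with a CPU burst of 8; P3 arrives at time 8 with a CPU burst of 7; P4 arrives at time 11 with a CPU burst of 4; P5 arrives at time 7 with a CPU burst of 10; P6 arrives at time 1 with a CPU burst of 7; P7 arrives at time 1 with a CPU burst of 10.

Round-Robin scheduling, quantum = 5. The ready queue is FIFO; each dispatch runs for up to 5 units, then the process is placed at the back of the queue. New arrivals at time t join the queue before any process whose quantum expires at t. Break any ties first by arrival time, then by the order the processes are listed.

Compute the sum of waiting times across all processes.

Schedule: | idle 0-1 | P6 1-6 | P7 6-11 | P1 11-12 | P2 12-17 | P6 17-19 | P5 19-24 | P3 24-29 | P0 29-34 | P4 34-38 | P7 38-43 | P2 43-46 | P5 46-51 | P3 51-53 | P0 53-58 |
Completion: P0=58  P1=12  P2=46  P3=53  P4=38  P5=51  P6=19  P7=43
Turnaround (C−A): P0=47  P1=10  P2=40  P3=45  P4=27  P5=44  P6=18  P7=42
Waiting = turnaround − burst: P0=37, P1=9, P2=32, P3=38, P4=23, P5=34, P6=11, P7=32
Total waiting = 37 + 9 + 32 + 38 + 23 + 34 + 11 + 32 = 216

216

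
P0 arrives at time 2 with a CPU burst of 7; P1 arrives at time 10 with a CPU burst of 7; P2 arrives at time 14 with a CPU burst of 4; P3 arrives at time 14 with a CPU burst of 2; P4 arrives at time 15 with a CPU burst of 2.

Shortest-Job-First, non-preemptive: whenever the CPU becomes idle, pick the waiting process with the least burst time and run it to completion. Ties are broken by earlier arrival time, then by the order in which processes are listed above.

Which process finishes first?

P0

Schedule: | idle 0-2 | P0 2-9 | idle 9-10 | P1 10-17 | P3 17-19 | P4 19-21 | P2 21-25 |
Completion: P0=9  P1=17  P2=25  P3=19  P4=21
Finish order: P0 → P1 → P3 → P4 → P2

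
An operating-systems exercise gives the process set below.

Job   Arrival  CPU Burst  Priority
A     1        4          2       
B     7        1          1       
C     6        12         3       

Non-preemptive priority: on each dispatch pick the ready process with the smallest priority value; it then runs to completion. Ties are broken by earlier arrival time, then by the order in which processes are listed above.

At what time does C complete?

Gantt: | idle 0-1 | A 1-5 | idle 5-6 | C 6-18 | B 18-19 |
Completion: A=5  B=19  C=18
Turnaround (C−A): A=4  B=12  C=12

18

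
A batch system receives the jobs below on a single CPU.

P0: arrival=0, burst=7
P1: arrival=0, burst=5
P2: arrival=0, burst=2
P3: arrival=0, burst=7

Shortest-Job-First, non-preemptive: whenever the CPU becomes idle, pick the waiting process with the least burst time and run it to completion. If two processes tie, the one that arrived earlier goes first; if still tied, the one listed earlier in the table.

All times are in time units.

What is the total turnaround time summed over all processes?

44

Timeline: | P2 0-2 | P1 2-7 | P0 7-14 | P3 14-21 |
Completion: P0=14  P1=7  P2=2  P3=21
Turnaround (C−A): P0=14  P1=7  P2=2  P3=21
Turnaround = completion − arrival: P0=14, P1=7, P2=2, P3=21
Total turnaround = 14 + 7 + 2 + 21 = 44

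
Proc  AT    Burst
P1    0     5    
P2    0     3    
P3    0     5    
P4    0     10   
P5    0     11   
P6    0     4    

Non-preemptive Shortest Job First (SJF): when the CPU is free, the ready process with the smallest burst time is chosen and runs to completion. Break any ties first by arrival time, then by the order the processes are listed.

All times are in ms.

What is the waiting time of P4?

17

Schedule: | P2 0-3 | P6 3-7 | P1 7-12 | P3 12-17 | P4 17-27 | P5 27-38 |
Completion: P1=12  P2=3  P3=17  P4=27  P5=38  P6=7
Turnaround (C−A): P1=12  P2=3  P3=17  P4=27  P5=38  P6=7
Waiting(P4) = turnaround − burst = 27 − 10 = 17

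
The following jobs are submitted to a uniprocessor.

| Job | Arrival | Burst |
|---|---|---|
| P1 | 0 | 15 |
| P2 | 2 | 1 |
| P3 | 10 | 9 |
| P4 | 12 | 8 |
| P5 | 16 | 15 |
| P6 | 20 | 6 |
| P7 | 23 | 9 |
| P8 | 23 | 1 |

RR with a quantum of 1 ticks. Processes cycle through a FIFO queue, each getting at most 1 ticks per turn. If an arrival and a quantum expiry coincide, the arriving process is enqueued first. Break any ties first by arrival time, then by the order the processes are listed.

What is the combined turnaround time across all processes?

232

Timeline: | P1 0-2 | P2 2-3 | P1 3-10 | P3 10-11 | P1 11-12 | P3 12-13 | P4 13-14 | P1 14-15 | P3 15-16 | P4 16-17 | P1 17-18 | P5 18-19 | P3 19-20 | P4 20-21 | P1 21-22 | P5 22-23 | P6 23-24 | P3 24-25 | P4 25-26 | P1 26-27 | P7 27-28 | P8 28-29 | P5 29-30 | P6 30-31 | P3 31-32 | P4 32-33 | P1 33-34 | P7 34-35 | P5 35-36 | P6 36-37 | P3 37-38 | P4 38-39 | P7 39-40 | P5 40-41 | P6 41-42 | P3 42-43 | P4 43-44 | P7 44-45 | P5 45-46 | P6 46-47 | P3 47-48 | P4 48-49 | P7 49-50 | P5 50-51 | P6 51-52 | P7 52-53 | P5 53-54 | P7 54-55 | P5 55-56 | P7 56-57 | P5 57-58 | P7 58-59 | P5 59-64 |
Completion: P1=34  P2=3  P3=48  P4=49  P5=64  P6=52  P7=59  P8=29
Turnaround (C−A): P1=34  P2=1  P3=38  P4=37  P5=48  P6=32  P7=36  P8=6
Turnaround = completion − arrival: P1=34, P2=1, P3=38, P4=37, P5=48, P6=32, P7=36, P8=6
Total turnaround = 34 + 1 + 38 + 37 + 48 + 32 + 36 + 6 = 232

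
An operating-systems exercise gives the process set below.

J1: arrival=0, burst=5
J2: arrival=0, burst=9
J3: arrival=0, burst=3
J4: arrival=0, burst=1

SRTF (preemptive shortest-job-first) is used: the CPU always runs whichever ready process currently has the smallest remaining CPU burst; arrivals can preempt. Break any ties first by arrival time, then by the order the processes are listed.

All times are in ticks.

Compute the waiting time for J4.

Timeline: | J4 0-1 | J3 1-4 | J1 4-9 | J2 9-18 |
Completion: J1=9  J2=18  J3=4  J4=1
Waiting(J4) = turnaround − burst = 1 − 1 = 0

0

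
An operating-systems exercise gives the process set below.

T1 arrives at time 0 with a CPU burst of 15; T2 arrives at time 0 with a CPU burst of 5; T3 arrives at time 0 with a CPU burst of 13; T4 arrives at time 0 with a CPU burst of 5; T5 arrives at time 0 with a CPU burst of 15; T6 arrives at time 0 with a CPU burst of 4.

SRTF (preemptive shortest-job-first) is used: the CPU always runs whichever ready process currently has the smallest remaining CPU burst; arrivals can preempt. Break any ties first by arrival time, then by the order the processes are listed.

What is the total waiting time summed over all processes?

96

Timeline: | T6 0-4 | T2 4-9 | T4 9-14 | T3 14-27 | T1 27-42 | T5 42-57 |
Completion: T1=42  T2=9  T3=27  T4=14  T5=57  T6=4
Turnaround (C−A): T1=42  T2=9  T3=27  T4=14  T5=57  T6=4
Waiting = turnaround − burst: T1=27, T2=4, T3=14, T4=9, T5=42, T6=0
Total waiting = 27 + 4 + 14 + 9 + 42 + 0 = 96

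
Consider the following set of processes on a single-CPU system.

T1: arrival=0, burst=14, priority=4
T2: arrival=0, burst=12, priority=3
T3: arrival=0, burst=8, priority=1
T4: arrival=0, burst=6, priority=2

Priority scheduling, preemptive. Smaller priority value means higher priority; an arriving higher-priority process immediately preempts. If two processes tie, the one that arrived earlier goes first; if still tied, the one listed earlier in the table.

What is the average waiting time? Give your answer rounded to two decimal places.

12.00

Gantt: | T3 0-8 | T4 8-14 | T2 14-26 | T1 26-40 |
Completion: T1=40  T2=26  T3=8  T4=14
Waiting times: T1=26, T2=14, T3=0, T4=8
Average waiting = (26+14+0+8) / 4 = 48/4 = 12.00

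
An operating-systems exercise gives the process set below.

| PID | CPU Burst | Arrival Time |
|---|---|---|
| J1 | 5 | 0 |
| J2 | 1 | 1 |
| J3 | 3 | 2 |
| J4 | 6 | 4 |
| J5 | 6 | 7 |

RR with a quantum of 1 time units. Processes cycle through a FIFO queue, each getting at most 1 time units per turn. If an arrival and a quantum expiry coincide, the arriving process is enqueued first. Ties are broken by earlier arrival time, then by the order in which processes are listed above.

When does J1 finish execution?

Gantt: | J1 0-1 | J2 1-2 | J1 2-3 | J3 3-4 | J1 4-5 | J4 5-6 | J3 6-7 | J1 7-8 | J4 8-9 | J5 9-10 | J3 10-11 | J1 11-12 | J4 12-13 | J5 13-14 | J4 14-15 | J5 15-16 | J4 16-17 | J5 17-18 | J4 18-19 | J5 19-21 |
Completion: J1=12  J2=2  J3=11  J4=19  J5=21
Turnaround (C−A): J1=12  J2=1  J3=9  J4=15  J5=14

12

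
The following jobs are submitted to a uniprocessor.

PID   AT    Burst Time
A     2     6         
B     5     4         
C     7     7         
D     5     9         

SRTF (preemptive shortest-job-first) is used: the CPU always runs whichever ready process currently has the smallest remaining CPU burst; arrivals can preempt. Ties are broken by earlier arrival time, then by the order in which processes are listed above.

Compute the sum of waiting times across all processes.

22

Timeline: | idle 0-2 | A 2-8 | B 8-12 | C 12-19 | D 19-28 |
Completion: A=8  B=12  C=19  D=28
Turnaround (C−A): A=6  B=7  C=12  D=23
Waiting = turnaround − burst: A=0, B=3, C=5, D=14
Total waiting = 0 + 3 + 5 + 14 = 22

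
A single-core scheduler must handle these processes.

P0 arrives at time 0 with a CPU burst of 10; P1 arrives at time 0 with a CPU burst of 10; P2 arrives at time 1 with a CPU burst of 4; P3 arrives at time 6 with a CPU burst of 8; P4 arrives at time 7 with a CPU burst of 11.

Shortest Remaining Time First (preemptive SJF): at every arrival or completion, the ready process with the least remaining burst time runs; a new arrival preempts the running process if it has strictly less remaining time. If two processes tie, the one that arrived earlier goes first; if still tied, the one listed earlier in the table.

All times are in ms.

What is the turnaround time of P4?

Timeline: | P0 0-1 | P2 1-5 | P0 5-14 | P3 14-22 | P1 22-32 | P4 32-43 |
Completion: P0=14  P1=32  P2=5  P3=22  P4=43
Turnaround(P4) = completion − arrival = 43 − 7 = 36

36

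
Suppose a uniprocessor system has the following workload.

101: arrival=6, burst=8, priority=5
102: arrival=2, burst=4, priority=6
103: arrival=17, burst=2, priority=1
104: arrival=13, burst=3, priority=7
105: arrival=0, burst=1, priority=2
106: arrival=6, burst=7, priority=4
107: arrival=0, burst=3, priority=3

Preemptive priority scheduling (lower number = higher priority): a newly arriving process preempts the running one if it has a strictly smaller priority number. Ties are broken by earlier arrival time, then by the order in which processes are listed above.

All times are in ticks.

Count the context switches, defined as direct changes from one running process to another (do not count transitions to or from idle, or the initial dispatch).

8

Gantt: | 105 0-1 | 107 1-4 | 102 4-6 | 106 6-13 | 101 13-17 | 103 17-19 | 101 19-23 | 102 23-25 | 104 25-28 |
Completion: 101=23  102=25  103=19  104=28  105=1  106=13  107=4
Turnaround (C−A): 101=17  102=23  103=2  104=15  105=1  106=7  107=4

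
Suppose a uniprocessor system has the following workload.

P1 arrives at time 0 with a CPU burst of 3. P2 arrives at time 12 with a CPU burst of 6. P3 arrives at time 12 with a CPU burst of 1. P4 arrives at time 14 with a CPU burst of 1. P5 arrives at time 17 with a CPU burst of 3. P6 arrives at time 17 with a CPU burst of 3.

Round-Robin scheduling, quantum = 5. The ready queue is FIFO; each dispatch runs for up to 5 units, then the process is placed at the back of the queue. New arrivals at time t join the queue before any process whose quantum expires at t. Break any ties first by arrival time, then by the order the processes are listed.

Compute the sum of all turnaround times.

41

Schedule: | P1 0-3 | idle 3-12 | P2 12-17 | P3 17-18 | P4 18-19 | P5 19-22 | P6 22-25 | P2 25-26 |
Completion: P1=3  P2=26  P3=18  P4=19  P5=22  P6=25
Turnaround (C−A): P1=3  P2=14  P3=6  P4=5  P5=5  P6=8
Turnaround = completion − arrival: P1=3, P2=14, P3=6, P4=5, P5=5, P6=8
Total turnaround = 3 + 14 + 6 + 5 + 5 + 8 = 41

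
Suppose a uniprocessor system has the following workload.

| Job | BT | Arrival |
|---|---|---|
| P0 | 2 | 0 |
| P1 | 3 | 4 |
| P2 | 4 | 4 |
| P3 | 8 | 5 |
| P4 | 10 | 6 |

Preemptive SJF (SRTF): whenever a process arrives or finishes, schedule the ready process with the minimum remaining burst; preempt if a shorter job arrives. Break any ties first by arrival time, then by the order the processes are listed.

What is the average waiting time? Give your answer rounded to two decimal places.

4.40

Gantt: | P0 0-2 | idle 2-4 | P1 4-7 | P2 7-11 | P3 11-19 | P4 19-29 |
Completion: P0=2  P1=7  P2=11  P3=19  P4=29
Waiting times: P0=0, P1=0, P2=3, P3=6, P4=13
Average waiting = (0+0+3+6+13) / 5 = 22/5 = 4.40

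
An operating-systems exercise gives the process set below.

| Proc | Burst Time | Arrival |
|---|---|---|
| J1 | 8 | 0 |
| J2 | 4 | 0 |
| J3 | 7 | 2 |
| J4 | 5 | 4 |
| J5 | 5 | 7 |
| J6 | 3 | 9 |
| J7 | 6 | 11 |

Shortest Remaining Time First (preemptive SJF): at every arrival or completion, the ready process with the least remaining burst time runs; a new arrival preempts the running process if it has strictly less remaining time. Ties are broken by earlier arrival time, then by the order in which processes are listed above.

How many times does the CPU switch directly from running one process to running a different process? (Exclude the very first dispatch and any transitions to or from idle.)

6

Gantt: | J2 0-4 | J4 4-9 | J6 9-12 | J5 12-17 | J7 17-23 | J3 23-30 | J1 30-38 |
Completion: J1=38  J2=4  J3=30  J4=9  J5=17  J6=12  J7=23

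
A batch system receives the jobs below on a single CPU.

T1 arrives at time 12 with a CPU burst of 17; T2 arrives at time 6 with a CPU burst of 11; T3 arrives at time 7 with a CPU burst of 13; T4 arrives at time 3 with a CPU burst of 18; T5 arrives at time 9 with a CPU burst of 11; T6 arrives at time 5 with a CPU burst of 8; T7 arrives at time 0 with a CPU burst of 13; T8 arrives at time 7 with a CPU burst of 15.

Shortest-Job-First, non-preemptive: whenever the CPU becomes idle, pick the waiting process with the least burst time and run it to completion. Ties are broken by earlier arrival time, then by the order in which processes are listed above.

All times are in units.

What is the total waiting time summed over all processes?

275

Schedule: | T7 0-13 | T6 13-21 | T2 21-32 | T5 32-43 | T3 43-56 | T8 56-71 | T1 71-88 | T4 88-106 |
Completion: T1=88  T2=32  T3=56  T4=106  T5=43  T6=21  T7=13  T8=71
Turnaround (C−A): T1=76  T2=26  T3=49  T4=103  T5=34  T6=16  T7=13  T8=64
Waiting = turnaround − burst: T1=59, T2=15, T3=36, T4=85, T5=23, T6=8, T7=0, T8=49
Total waiting = 59 + 15 + 36 + 85 + 23 + 8 + 0 + 49 = 275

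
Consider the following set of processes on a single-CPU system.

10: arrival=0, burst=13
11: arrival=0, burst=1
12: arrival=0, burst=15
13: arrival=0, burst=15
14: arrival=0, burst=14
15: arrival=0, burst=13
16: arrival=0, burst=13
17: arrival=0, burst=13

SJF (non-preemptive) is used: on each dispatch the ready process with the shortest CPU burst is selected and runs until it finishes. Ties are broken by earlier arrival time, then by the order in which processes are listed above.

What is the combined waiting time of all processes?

Schedule: | 11 0-1 | 10 1-14 | 15 14-27 | 16 27-40 | 17 40-53 | 14 53-67 | 12 67-82 | 13 82-97 |
Completion: 10=14  11=1  12=82  13=97  14=67  15=27  16=40  17=53
Turnaround (C−A): 10=14  11=1  12=82  13=97  14=67  15=27  16=40  17=53
Waiting = turnaround − burst: 10=1, 11=0, 12=67, 13=82, 14=53, 15=14, 16=27, 17=40
Total waiting = 1 + 0 + 67 + 82 + 53 + 14 + 27 + 40 = 284

284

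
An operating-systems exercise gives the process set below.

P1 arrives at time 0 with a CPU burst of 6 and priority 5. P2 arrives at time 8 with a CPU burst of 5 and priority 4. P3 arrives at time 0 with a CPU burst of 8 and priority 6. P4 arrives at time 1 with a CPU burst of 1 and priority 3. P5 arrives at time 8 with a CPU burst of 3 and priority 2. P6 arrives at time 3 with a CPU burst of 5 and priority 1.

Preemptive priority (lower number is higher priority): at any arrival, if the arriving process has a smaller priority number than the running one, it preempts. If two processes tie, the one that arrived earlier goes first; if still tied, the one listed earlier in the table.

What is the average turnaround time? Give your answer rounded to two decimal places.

Gantt: | P1 0-1 | P4 1-2 | P1 2-3 | P6 3-8 | P5 8-11 | P2 11-16 | P1 16-20 | P3 20-28 |
Completion: P1=20  P2=16  P3=28  P4=2  P5=11  P6=8
Turnaround times: P1=20, P2=8, P3=28, P4=1, P5=3, P6=5
Average turnaround = (20+8+28+1+3+5) / 6 = 65/6 = 10.83

10.83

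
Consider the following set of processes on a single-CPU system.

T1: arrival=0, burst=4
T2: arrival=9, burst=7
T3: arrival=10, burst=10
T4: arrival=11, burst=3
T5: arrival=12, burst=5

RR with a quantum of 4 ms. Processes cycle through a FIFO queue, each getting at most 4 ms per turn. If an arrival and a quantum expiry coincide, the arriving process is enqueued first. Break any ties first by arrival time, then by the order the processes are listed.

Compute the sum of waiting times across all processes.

46

Gantt: | T1 0-4 | idle 4-9 | T2 9-13 | T3 13-17 | T4 17-20 | T5 20-24 | T2 24-27 | T3 27-31 | T5 31-32 | T3 32-34 |
Completion: T1=4  T2=27  T3=34  T4=20  T5=32
Turnaround (C−A): T1=4  T2=18  T3=24  T4=9  T5=20
Waiting = turnaround − burst: T1=0, T2=11, T3=14, T4=6, T5=15
Total waiting = 0 + 11 + 14 + 6 + 15 = 46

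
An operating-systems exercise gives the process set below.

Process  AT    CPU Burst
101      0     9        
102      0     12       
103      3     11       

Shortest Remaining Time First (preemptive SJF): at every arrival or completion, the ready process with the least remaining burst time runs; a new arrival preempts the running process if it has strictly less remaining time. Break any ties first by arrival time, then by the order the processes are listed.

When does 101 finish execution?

9

Timeline: | 101 0-9 | 103 9-20 | 102 20-32 |
Completion: 101=9  102=32  103=20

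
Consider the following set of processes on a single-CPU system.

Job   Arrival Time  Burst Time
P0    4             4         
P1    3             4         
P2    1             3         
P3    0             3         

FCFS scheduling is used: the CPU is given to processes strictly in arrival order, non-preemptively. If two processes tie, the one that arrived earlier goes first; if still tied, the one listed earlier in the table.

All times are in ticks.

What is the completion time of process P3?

Gantt: | P3 0-3 | P2 3-6 | P1 6-10 | P0 10-14 |
Completion: P0=14  P1=10  P2=6  P3=3
Turnaround (C−A): P0=10  P1=7  P2=5  P3=3

3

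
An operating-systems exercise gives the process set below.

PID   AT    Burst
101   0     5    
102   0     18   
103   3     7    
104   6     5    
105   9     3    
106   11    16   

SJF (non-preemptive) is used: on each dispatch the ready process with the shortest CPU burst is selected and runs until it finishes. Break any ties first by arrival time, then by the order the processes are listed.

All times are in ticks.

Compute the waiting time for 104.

Schedule: | 101 0-5 | 103 5-12 | 105 12-15 | 104 15-20 | 106 20-36 | 102 36-54 |
Completion: 101=5  102=54  103=12  104=20  105=15  106=36
Waiting(104) = turnaround − burst = 14 − 5 = 9

9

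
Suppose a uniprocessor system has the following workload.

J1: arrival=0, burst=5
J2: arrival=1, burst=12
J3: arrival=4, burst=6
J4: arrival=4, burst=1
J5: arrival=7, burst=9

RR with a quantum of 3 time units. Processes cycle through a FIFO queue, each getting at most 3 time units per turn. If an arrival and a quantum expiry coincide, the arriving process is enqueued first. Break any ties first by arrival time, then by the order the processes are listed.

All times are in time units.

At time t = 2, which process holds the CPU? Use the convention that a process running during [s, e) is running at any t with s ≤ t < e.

J1

Schedule: | J1 0-3 | J2 3-6 | J1 6-8 | J3 8-11 | J4 11-12 | J2 12-15 | J5 15-18 | J3 18-21 | J2 21-24 | J5 24-27 | J2 27-30 | J5 30-33 |
Completion: J1=8  J2=30  J3=21  J4=12  J5=33
Turnaround (C−A): J1=8  J2=29  J3=17  J4=8  J5=26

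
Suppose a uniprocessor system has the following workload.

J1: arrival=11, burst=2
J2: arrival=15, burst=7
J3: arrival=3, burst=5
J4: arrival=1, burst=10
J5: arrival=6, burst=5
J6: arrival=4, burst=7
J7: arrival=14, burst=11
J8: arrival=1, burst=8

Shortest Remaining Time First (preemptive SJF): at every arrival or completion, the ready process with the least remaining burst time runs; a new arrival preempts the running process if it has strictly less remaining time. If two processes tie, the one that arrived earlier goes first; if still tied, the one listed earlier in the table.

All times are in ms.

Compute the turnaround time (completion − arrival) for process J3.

Timeline: | idle 0-1 | J8 1-3 | J3 3-8 | J5 8-13 | J1 13-15 | J8 15-21 | J6 21-28 | J2 28-35 | J4 35-45 | J7 45-56 |
Completion: J1=15  J2=35  J3=8  J4=45  J5=13  J6=28  J7=56  J8=21
Turnaround(J3) = completion − arrival = 8 − 3 = 5

5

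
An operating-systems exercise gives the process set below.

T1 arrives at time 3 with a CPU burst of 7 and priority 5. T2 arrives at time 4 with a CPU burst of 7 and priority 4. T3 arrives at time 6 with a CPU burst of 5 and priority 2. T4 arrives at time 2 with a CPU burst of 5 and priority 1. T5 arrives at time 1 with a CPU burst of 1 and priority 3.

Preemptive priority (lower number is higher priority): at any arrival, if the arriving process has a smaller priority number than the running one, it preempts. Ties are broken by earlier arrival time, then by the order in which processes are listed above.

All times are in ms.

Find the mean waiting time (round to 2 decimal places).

5.00

Schedule: | idle 0-1 | T5 1-2 | T4 2-7 | T3 7-12 | T2 12-19 | T1 19-26 |
Completion: T1=26  T2=19  T3=12  T4=7  T5=2
Turnaround (C−A): T1=23  T2=15  T3=6  T4=5  T5=1
Waiting times: T1=16, T2=8, T3=1, T4=0, T5=0
Average waiting = (16+8+1+0+0) / 5 = 25/5 = 5.00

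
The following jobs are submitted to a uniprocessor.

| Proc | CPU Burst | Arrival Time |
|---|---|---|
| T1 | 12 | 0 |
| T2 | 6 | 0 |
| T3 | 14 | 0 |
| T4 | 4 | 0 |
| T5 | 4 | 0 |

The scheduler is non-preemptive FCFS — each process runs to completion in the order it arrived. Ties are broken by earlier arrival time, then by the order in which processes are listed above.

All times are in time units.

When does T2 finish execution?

18

Timeline: | T1 0-12 | T2 12-18 | T3 18-32 | T4 32-36 | T5 36-40 |
Completion: T1=12  T2=18  T3=32  T4=36  T5=40
Turnaround (C−A): T1=12  T2=18  T3=32  T4=36  T5=40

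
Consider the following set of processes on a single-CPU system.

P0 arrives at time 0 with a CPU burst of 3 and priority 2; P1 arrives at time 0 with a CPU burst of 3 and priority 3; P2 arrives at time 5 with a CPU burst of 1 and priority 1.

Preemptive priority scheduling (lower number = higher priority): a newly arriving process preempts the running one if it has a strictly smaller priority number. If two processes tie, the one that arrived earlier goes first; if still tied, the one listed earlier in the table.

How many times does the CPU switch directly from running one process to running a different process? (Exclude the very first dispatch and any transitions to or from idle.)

Schedule: | P0 0-3 | P1 3-5 | P2 5-6 | P1 6-7 |
Completion: P0=3  P1=7  P2=6

3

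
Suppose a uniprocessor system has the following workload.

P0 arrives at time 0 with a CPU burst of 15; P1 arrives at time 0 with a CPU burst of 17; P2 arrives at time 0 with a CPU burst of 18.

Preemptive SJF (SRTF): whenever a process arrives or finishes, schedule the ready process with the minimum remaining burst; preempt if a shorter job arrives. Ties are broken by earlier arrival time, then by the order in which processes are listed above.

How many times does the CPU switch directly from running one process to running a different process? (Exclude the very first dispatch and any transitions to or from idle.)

2

Gantt: | P0 0-15 | P1 15-32 | P2 32-50 |
Completion: P0=15  P1=32  P2=50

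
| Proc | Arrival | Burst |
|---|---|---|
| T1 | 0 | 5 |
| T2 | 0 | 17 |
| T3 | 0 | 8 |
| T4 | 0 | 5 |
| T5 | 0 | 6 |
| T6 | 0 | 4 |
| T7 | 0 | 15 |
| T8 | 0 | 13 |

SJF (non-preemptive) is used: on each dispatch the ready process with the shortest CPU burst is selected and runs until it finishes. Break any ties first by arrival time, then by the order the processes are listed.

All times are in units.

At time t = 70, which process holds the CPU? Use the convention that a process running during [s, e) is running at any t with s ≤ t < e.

Gantt: | T6 0-4 | T1 4-9 | T4 9-14 | T5 14-20 | T3 20-28 | T8 28-41 | T7 41-56 | T2 56-73 |
Completion: T1=9  T2=73  T3=28  T4=14  T5=20  T6=4  T7=56  T8=41

T2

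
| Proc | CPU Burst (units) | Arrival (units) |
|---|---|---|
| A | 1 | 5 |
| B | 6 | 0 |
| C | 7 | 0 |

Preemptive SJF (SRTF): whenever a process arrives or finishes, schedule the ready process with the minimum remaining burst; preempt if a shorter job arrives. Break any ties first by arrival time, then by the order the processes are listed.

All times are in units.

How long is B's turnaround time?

6

Schedule: | B 0-6 | A 6-7 | C 7-14 |
Completion: A=7  B=6  C=14
Turnaround (C−A): A=2  B=6  C=14
Turnaround(B) = completion − arrival = 6 − 0 = 6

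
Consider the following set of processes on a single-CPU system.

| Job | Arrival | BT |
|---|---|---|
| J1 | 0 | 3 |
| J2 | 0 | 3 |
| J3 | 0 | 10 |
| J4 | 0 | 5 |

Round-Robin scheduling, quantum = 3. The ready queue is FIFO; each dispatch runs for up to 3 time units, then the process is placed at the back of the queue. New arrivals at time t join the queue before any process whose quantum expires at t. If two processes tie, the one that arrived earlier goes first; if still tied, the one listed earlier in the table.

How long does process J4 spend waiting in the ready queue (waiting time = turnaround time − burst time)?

12

Schedule: | J1 0-3 | J2 3-6 | J3 6-9 | J4 9-12 | J3 12-15 | J4 15-17 | J3 17-21 |
Completion: J1=3  J2=6  J3=21  J4=17
Waiting(J4) = turnaround − burst = 17 − 5 = 12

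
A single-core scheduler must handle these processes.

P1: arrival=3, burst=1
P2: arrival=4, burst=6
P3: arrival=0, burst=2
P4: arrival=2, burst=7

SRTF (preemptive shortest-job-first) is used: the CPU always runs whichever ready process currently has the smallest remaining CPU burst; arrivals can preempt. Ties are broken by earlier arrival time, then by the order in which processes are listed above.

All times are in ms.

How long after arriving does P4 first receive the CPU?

0

Gantt: | P3 0-2 | P4 2-3 | P1 3-4 | P4 4-10 | P2 10-16 |
Completion: P1=4  P2=16  P3=2  P4=10
Response(P4) = first start − arrival = 2 − 2 = 0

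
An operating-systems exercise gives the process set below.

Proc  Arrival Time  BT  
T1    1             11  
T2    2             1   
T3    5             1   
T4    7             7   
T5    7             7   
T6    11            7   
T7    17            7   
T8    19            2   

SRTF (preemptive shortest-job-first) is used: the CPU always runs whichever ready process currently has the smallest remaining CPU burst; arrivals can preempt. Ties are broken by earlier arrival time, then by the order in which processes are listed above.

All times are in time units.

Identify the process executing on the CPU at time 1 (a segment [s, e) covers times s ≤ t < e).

Timeline: | idle 0-1 | T1 1-2 | T2 2-3 | T1 3-5 | T3 5-6 | T1 6-14 | T4 14-21 | T8 21-23 | T5 23-30 | T6 30-37 | T7 37-44 |
Completion: T1=14  T2=3  T3=6  T4=21  T5=30  T6=37  T7=44  T8=23
Turnaround (C−A): T1=13  T2=1  T3=1  T4=14  T5=23  T6=26  T7=27  T8=4

T1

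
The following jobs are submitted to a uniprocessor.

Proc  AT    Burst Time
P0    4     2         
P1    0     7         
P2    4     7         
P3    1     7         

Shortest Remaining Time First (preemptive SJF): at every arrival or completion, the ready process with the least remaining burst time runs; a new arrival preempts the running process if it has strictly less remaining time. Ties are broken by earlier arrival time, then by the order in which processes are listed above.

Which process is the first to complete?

P0

Gantt: | P1 0-4 | P0 4-6 | P1 6-9 | P3 9-16 | P2 16-23 |
Completion: P0=6  P1=9  P2=23  P3=16
Turnaround (C−A): P0=2  P1=9  P2=19  P3=15
Finish order: P0 → P1 → P3 → P2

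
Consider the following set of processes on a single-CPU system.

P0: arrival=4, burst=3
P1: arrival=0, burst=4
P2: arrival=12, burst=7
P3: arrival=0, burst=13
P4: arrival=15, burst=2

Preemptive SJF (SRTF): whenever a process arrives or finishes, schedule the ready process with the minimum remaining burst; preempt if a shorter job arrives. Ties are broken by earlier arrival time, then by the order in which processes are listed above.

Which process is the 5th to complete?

Schedule: | P1 0-4 | P0 4-7 | P3 7-12 | P2 12-15 | P4 15-17 | P2 17-21 | P3 21-29 |
Completion: P0=7  P1=4  P2=21  P3=29  P4=17
Finish order: P1 → P0 → P4 → P2 → P3

P3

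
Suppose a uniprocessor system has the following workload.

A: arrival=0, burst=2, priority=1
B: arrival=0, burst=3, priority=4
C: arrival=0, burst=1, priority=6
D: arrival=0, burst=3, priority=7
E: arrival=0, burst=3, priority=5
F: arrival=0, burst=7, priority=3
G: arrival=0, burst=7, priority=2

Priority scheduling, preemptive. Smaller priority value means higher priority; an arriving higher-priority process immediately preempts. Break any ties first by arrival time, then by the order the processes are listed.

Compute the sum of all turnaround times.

117

Gantt: | A 0-2 | G 2-9 | F 9-16 | B 16-19 | E 19-22 | C 22-23 | D 23-26 |
Completion: A=2  B=19  C=23  D=26  E=22  F=16  G=9
Turnaround (C−A): A=2  B=19  C=23  D=26  E=22  F=16  G=9
Turnaround = completion − arrival: A=2, B=19, C=23, D=26, E=22, F=16, G=9
Total turnaround = 2 + 19 + 23 + 26 + 22 + 16 + 9 = 117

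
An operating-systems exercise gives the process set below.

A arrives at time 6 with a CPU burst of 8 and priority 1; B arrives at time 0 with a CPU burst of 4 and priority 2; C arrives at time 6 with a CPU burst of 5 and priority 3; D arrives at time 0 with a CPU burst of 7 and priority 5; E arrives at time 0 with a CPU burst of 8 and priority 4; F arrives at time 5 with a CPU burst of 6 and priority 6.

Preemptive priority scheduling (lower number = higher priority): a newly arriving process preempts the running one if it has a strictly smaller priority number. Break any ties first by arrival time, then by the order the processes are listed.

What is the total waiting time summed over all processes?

77

Timeline: | B 0-4 | E 4-6 | A 6-14 | C 14-19 | E 19-25 | D 25-32 | F 32-38 |
Completion: A=14  B=4  C=19  D=32  E=25  F=38
Waiting = turnaround − burst: A=0, B=0, C=8, D=25, E=17, F=27
Total waiting = 0 + 0 + 8 + 25 + 17 + 27 = 77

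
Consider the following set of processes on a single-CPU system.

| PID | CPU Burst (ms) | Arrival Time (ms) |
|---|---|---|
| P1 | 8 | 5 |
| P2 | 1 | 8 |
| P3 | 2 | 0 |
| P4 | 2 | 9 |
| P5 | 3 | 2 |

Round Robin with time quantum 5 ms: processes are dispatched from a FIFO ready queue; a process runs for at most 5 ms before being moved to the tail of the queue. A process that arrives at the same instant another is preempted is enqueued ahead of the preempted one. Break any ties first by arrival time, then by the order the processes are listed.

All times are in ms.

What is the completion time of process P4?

13

Timeline: | P3 0-2 | P5 2-5 | P1 5-10 | P2 10-11 | P4 11-13 | P1 13-16 |
Completion: P1=16  P2=11  P3=2  P4=13  P5=5
Turnaround (C−A): P1=11  P2=3  P3=2  P4=4  P5=3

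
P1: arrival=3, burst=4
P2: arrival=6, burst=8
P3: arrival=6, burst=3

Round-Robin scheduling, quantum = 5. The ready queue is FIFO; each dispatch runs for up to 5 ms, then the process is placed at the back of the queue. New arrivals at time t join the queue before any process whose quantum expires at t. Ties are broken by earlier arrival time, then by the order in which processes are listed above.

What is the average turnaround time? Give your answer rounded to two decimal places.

Timeline: | idle 0-3 | P1 3-7 | P2 7-12 | P3 12-15 | P2 15-18 |
Completion: P1=7  P2=18  P3=15
Turnaround (C−A): P1=4  P2=12  P3=9
Turnaround times: P1=4, P2=12, P3=9
Average turnaround = (4+12+9) / 3 = 25/3 = 8.33

8.33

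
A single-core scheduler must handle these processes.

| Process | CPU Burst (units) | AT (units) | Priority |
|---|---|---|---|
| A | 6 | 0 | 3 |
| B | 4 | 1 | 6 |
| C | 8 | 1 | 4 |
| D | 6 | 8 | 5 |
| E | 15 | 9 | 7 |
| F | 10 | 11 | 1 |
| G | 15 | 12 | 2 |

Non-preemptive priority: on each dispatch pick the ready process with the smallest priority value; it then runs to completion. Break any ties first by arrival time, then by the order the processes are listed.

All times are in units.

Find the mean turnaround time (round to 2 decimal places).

Gantt: | A 0-6 | C 6-14 | F 14-24 | G 24-39 | D 39-45 | B 45-49 | E 49-64 |
Completion: A=6  B=49  C=14  D=45  E=64  F=24  G=39
Turnaround times: A=6, B=48, C=13, D=37, E=55, F=13, G=27
Average turnaround = (6+48+13+37+55+13+27) / 7 = 199/7 = 28.43

28.43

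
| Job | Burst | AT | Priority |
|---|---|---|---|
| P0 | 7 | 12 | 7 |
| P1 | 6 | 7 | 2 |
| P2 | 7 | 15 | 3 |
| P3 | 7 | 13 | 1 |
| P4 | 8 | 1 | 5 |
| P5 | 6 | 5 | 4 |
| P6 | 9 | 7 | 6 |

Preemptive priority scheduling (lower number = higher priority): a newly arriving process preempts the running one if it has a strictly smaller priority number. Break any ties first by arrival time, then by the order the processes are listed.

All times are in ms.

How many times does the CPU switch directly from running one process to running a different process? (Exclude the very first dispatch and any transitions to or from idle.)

8

Timeline: | idle 0-1 | P4 1-5 | P5 5-7 | P1 7-13 | P3 13-20 | P2 20-27 | P5 27-31 | P4 31-35 | P6 35-44 | P0 44-51 |
Completion: P0=51  P1=13  P2=27  P3=20  P4=35  P5=31  P6=44
Turnaround (C−A): P0=39  P1=6  P2=12  P3=7  P4=34  P5=26  P6=37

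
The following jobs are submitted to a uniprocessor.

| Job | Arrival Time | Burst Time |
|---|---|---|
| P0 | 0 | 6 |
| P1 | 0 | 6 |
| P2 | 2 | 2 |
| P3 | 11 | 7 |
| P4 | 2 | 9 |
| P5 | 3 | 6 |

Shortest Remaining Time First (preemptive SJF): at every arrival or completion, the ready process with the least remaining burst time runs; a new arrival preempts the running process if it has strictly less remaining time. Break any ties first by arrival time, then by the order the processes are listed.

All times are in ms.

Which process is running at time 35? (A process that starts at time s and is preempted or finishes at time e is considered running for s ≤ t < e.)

P4

Gantt: | P0 0-2 | P2 2-4 | P0 4-8 | P1 8-14 | P5 14-20 | P3 20-27 | P4 27-36 |
Completion: P0=8  P1=14  P2=4  P3=27  P4=36  P5=20
Turnaround (C−A): P0=8  P1=14  P2=2  P3=16  P4=34  P5=17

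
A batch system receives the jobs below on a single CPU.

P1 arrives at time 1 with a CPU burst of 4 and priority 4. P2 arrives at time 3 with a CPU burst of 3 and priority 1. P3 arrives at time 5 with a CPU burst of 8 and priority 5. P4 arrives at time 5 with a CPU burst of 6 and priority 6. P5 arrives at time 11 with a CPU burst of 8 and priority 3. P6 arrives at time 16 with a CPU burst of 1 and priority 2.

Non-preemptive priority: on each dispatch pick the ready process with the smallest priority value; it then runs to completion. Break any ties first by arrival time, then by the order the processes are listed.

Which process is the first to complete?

Schedule: | idle 0-1 | P1 1-5 | P2 5-8 | P3 8-16 | P6 16-17 | P5 17-25 | P4 25-31 |
Completion: P1=5  P2=8  P3=16  P4=31  P5=25  P6=17
Turnaround (C−A): P1=4  P2=5  P3=11  P4=26  P5=14  P6=1
Finish order: P1 → P2 → P3 → P6 → P5 → P4

P1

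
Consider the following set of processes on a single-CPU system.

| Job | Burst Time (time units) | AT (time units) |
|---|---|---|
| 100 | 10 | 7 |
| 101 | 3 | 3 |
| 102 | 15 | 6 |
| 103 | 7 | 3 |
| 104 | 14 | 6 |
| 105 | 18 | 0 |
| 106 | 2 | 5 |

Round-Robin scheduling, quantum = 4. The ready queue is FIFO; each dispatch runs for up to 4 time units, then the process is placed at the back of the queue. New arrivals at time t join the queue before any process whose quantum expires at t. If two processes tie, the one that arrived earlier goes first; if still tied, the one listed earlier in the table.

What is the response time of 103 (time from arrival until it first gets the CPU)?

4

Schedule: | 105 0-4 | 101 4-7 | 103 7-11 | 105 11-15 | 106 15-17 | 102 17-21 | 104 21-25 | 100 25-29 | 103 29-32 | 105 32-36 | 102 36-40 | 104 40-44 | 100 44-48 | 105 48-52 | 102 52-56 | 104 56-60 | 100 60-62 | 105 62-64 | 102 64-67 | 104 67-69 |
Completion: 100=62  101=7  102=67  103=32  104=69  105=64  106=17
Response(103) = first start − arrival = 7 − 3 = 4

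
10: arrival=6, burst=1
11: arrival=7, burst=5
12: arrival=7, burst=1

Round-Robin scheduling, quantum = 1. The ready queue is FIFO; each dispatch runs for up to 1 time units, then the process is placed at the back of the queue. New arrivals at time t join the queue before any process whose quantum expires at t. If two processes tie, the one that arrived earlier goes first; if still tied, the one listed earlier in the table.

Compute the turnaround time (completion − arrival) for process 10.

1

Gantt: | idle 0-6 | 10 6-7 | 11 7-8 | 12 8-9 | 11 9-13 |
Completion: 10=7  11=13  12=9
Turnaround (C−A): 10=1  11=6  12=2
Turnaround(10) = completion − arrival = 7 − 6 = 1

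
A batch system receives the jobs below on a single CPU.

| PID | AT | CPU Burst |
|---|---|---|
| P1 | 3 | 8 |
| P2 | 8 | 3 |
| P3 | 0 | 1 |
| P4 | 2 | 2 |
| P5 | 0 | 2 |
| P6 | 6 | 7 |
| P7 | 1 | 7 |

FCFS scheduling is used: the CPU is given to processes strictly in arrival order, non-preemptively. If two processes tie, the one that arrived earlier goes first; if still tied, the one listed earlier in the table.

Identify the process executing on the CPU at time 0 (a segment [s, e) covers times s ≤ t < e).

P3

Schedule: | P3 0-1 | P5 1-3 | P7 3-10 | P4 10-12 | P1 12-20 | P6 20-27 | P2 27-30 |
Completion: P1=20  P2=30  P3=1  P4=12  P5=3  P6=27  P7=10
Turnaround (C−A): P1=17  P2=22  P3=1  P4=10  P5=3  P6=21  P7=9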